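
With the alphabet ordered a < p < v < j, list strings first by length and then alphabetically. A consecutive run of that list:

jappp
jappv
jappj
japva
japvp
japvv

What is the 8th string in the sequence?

japja

Stepping forward 2 times from japvv: japvv → japvj, then the target.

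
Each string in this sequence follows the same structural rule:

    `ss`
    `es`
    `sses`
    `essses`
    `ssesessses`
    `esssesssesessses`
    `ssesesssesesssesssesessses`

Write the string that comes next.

esssesssesesssesssesesssesesssesssesessses

Each term (from the third on) is the two preceding terms concatenated in order: term 3 = ss·es = sses.
So term 8 is esssesssesessses·ssesesssesesssesssesessses.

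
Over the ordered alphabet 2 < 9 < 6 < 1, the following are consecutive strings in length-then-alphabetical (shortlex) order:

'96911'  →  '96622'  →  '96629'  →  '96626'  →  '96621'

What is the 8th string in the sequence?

Stepping forward 3 times from 96621: 96621 → 96692 → 96699, then the target.

96696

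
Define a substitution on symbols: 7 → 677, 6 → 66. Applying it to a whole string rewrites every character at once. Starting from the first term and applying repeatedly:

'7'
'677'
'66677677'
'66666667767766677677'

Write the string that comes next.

666666666666666776776667767766666667767766677677

φ(66666667767766677677) expands symbol-by-symbol to 66 66 66 66 66 66 66 677 677 66 677 677 66 66 66 677 677 66 677 677; joining the 20 pieces gives the next term.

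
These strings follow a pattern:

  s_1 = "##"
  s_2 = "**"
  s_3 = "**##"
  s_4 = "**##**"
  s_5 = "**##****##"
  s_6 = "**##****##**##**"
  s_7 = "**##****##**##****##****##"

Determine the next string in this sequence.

From term 3 onward, concatenate the last term with the second-to-last: **·## = **##, **##·** = **##**, …
Continuing: **##****##**##****##****## · **##****##**##** gives term 8.

**##****##**##****##****##**##****##**##**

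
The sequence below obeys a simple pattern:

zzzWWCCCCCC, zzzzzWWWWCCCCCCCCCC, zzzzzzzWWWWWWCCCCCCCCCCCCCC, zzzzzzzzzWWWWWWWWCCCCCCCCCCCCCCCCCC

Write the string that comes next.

The n-th term is 2n+1 z's then 2n W's then 4n+2 C's (n = 1, 2, …).
For the next term, n = 5, so the run lengths are 11, 10, 22.

zzzzzzzzzzzWWWWWWWWWWCCCCCCCCCCCCCCCCCCCCCC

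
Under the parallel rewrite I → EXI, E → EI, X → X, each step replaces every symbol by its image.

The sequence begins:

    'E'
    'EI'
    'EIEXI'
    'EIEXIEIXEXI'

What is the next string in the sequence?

Expanding EIEXIEIXEXI: E→EI, I→EXI, E→EI, X→X, I→EXI, E→EI, I→EXI, X→X, E→EI, X→X, I→EXI. Concatenated: EI EXI EI X EXI EI EXI X EI X EXI.

EIEXIEIXEXIEIEXIXEIXEXI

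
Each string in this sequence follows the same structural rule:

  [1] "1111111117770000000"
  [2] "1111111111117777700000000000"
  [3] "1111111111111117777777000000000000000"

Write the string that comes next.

Each string has the form 1^{3n+3} 7^{2n-1} 0^{4n-1}, where the shown terms are n = 2, 3, 4.
Setting n = 5 gives 18, 9, 19 characters in each block.

1111111111111111117777777770000000000000000000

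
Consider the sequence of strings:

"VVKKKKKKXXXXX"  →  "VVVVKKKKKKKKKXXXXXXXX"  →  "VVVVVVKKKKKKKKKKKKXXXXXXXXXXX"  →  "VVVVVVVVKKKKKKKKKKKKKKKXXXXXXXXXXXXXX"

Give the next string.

VVVVVVVVVVKKKKKKKKKKKKKKKKKKXXXXXXXXXXXXXXXXX

The n-th term is 2n V's then 3n+3 K's then 3n+2 X's (n = 1, 2, …).
For the next term, n = 5, so the run lengths are 10, 18, 17.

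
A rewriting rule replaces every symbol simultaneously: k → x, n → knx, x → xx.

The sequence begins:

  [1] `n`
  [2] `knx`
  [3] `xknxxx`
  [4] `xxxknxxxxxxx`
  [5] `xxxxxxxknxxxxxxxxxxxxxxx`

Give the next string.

φ(xxxxxxxknxxxxxxxxxxxxxxx) expands symbol-by-symbol to xx xx xx xx xx xx xx x knx xx xx xx xx xx xx xx xx xx xx xx xx xx xx xx; joining the 24 pieces gives the next term.

xxxxxxxxxxxxxxxknxxxxxxxxxxxxxxxxxxxxxxxxxxxxxxx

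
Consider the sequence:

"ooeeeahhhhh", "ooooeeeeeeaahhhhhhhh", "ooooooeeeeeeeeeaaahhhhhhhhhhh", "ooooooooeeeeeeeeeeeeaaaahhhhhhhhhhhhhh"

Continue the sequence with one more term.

Each string has the form o^{2n} e^{3n} a^{n} h^{3n+2} (n = 1, 2, …).
Setting n = 5 gives 10, 15, 5, 17 characters in each block.

ooooooooooeeeeeeeeeeeeeeeaaaaahhhhhhhhhhhhhhhhh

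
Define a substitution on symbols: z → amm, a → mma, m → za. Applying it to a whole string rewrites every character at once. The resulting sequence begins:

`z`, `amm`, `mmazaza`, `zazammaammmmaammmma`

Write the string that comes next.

Rewriting the 19 symbols of zazammaammmmaammmma one by one yields amm mma amm mma za za mma mma za za za za mma mma za za za za mma; concatenated:

ammmmaammmmazazammammazazazazammammazazazazamma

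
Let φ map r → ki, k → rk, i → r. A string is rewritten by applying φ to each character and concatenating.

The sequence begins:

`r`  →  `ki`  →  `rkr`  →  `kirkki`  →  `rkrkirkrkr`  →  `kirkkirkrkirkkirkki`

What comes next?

Rewriting the 19 symbols of kirkkirkrkirkkirkki one by one yields rk r ki rk rk r ki rk ki rk r ki rk rk r ki rk rk r; concatenated:

rkrkirkrkrkirkkirkrkirkrkrkirkrkr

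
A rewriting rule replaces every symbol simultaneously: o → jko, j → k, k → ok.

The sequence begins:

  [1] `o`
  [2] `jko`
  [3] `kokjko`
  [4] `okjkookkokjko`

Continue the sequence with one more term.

jkookkokjkojkookokjkookkokjko

φ(okjkookkokjko) expands symbol-by-symbol to jko ok k ok jko jko ok ok jko ok k ok jko; joining the 13 pieces gives the next term.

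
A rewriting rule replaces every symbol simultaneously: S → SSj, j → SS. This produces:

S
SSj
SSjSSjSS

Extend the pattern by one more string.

SSjSSjSSSSjSSjSSSSjSSj

Rewriting each symbol of SSjSSjSS: S→SSj, S→SSj, j→SS, S→SSj, S→SSj, j→SS, S→SSj, S→SSj, which concatenates to SSj SSj SS SSj SSj SS SSj SSj.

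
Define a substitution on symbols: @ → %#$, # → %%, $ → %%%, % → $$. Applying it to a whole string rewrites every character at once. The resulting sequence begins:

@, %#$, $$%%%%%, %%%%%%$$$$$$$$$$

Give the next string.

Replace each of the 16 characters of %%%%%%$$$$$$$$$$ in place — $$ $$ $$ $$ $$ $$ %%% %%% %%% %%% %%% %%% %%% %%% %%% %%% — and concatenate.

$$$$$$$$$$$$%%%%%%%%%%%%%%%%%%%%%%%%%%%%%%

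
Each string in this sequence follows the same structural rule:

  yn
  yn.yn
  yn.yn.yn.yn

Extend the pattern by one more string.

yn.yn.yn.yn.yn.yn.yn.yn

Every step duplicates the string with '.' between the halves.
One more doubling of yn.yn.yn.yn gives the answer.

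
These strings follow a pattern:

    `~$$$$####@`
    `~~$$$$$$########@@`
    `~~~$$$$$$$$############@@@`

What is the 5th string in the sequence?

Each string has the form ~^{n} $^{2n+2} #^{4n} @^{n} (n = 1, 2, …).
Setting n = 5 gives 5, 12, 20, 5 characters in each block.

~~~~~$$$$$$$$$$$$####################@@@@@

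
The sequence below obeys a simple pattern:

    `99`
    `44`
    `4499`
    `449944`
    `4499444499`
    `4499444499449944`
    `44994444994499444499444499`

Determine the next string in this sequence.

449944449944994444994444994499444499449944

From term 3 onward, concatenate the last term with the second-to-last: 44·99 = 4499, 4499·44 = 449944, …
The next term joins 44994444994499444499444499 and 4499444499449944.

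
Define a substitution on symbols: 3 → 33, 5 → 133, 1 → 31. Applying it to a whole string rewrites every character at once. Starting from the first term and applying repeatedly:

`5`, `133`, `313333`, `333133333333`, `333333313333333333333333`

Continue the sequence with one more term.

Rewriting the 24 symbols of 333333313333333333333333 one by one yields 33 33 33 33 33 33 33 31 33 33 33 33 33 33 33 33 33 33 33 33 33 33 33 33; concatenated:

333333333333333133333333333333333333333333333333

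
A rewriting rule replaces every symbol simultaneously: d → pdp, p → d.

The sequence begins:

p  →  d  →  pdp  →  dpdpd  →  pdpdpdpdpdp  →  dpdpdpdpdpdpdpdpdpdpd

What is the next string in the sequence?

pdpdpdpdpdpdpdpdpdpdpdpdpdpdpdpdpdpdpdpdpdp

φ(dpdpdpdpdpdpdpdpdpdpd) expands symbol-by-symbol to pdp d pdp d pdp d pdp d pdp d pdp d pdp d pdp d pdp d pdp d pdp; joining the 21 pieces gives the next term.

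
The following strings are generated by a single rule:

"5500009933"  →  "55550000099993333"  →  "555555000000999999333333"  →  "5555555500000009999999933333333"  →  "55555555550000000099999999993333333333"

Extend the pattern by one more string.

555555555555000000000999999999999333333333333

Each string has the form 5^{2n} 0^{n+3} 9^{2n} 3^{2n} (n = 1, 2, …).
For the next term, n = 6, so the run lengths are 12, 9, 12, 12.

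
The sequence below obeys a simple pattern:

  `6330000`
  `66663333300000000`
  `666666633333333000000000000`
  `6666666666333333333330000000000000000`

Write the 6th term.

666666666666666633333333333333333000000000000000000000000

Each string has the form 6^{3n-2} 3^{3n-1} 0^{4n} (n = 1, 2, …).
For term 6, n = 6, so the run lengths are 16, 17, 24.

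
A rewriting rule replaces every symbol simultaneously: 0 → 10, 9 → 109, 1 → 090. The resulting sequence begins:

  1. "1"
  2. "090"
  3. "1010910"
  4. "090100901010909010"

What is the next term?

Rewriting the 18 symbols of 090100901010909010 one by one yields 10 109 10 090 10 10 109 10 090 10 090 10 109 10 109 10 090 10; concatenated:

10109100901010109100901009010109101091009010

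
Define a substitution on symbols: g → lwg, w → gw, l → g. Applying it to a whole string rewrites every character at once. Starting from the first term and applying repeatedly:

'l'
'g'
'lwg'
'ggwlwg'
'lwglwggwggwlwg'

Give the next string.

ggwlwgggwlwglwggwlwglwggwggwlwg

Replace each of the 14 characters of lwglwggwggwlwg in place — g gw lwg g gw lwg lwg gw lwg lwg gw g gw lwg — and concatenate.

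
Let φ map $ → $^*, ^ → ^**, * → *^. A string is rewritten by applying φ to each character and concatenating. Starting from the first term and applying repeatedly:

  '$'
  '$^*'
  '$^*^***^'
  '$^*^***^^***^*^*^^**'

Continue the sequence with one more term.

$^*^***^^***^*^*^^**^***^*^*^^***^^***^^**^***^*^

φ($^*^***^^***^*^*^^**) expands symbol-by-symbol to $^* ^** *^ ^** *^ *^ *^ ^** ^** *^ *^ *^ ^** *^ ^** *^ ^** ^** *^ *^; joining the 20 pieces gives the next term.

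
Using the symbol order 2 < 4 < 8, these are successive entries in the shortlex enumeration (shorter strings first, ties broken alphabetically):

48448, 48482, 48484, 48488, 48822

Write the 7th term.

Continuing the enumeration 2 steps past 48822: 48822 → 48824 → (answer).

48828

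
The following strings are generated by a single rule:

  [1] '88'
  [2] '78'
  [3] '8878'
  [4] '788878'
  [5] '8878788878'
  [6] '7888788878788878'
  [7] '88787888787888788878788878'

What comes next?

788878887878887888787888787888788878788878

Each term (from the third on) is the two preceding terms concatenated in order: term 3 = 88·78 = 8878.
The next term joins 7888788878788878 and 88787888787888788878788878.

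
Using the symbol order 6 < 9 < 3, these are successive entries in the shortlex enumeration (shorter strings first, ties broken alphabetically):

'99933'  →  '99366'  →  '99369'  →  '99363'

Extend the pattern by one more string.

99396

Treat 99363 as a base-3 numeral over the given alphabet and add one, carrying through any trailing 3's.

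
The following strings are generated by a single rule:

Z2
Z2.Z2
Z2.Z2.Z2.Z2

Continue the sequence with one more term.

s(k+1) = s(k)·.·s(k) — each term doubles the last with '.' between the halves.
Doubling Z2.Z2.Z2.Z2 with '.' between the halves:

Z2.Z2.Z2.Z2.Z2.Z2.Z2.Z2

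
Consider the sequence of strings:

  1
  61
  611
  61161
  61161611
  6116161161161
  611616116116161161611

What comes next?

6116161161161611616116116161161161

This is a Fibonacci-style word recurrence s(k) = s(k−1)·s(k−2): e.g. 61·1 = 611.
So term 8 is 611616116116161161611·6116161161161.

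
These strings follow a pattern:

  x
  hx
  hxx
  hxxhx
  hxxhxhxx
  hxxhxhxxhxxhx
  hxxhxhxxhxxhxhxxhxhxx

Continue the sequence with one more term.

Each term (from the third on) is the previous term followed by the one before it: term 3 = hx·x = hxx.
So term 8 is hxxhxhxxhxxhxhxxhxhxx·hxxhxhxxhxxhx.

hxxhxhxxhxxhxhxxhxhxxhxxhxhxxhxxhx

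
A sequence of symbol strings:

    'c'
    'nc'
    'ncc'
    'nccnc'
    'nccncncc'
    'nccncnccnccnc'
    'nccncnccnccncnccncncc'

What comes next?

Each term (from the third on) is the previous term followed by the one before it: term 3 = nc·c = ncc.
Continuing: nccncnccnccncnccncncc · nccncnccnccnc gives term 8.

nccncnccnccncnccncnccnccncnccnccnc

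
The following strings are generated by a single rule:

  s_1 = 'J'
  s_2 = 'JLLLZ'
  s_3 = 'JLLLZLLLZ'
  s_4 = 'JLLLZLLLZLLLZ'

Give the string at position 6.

Every step adds LLLZ to the end: s(k+1) = s(k)·LLLZ.
From JLLLZLLLZLLLZ, 2 further steps: JLLLZLLLZLLLZ → JLLLZLLLZLLLZLLLZ → (answer).

JLLLZLLLZLLLZLLLZLLLZ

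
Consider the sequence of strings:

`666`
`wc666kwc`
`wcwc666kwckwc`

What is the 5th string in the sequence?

wcwcwcwc666kwckwckwckwc

s(k+1) = wc·s(k)·kwc, so each term gains wc as a prefix and kwc as a suffix.
From wcwc666kwckwc, 2 further steps: wcwc666kwckwc → wcwcwc666kwckwckwc → (answer).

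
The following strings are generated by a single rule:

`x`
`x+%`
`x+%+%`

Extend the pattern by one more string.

The strings grow by a fixed suffix +% each time.
One more step from x+%+% gives the answer.

x+%+%+%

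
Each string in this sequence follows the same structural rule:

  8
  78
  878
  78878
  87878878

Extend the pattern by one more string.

7887887878878

Each term (from the third on) is the two preceding terms concatenated in order: term 3 = 8·78 = 878.
So term 6 is 78878·87878878.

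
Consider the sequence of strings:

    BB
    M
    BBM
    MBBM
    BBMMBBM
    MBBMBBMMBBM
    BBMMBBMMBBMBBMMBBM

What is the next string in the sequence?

This is a Fibonacci-style word recurrence s(k) = s(k−2)·s(k−1): e.g. BB·M = BBM.
Continuing: MBBMBBMMBBM · BBMMBBMMBBMBBMMBBM gives term 8.

MBBMBBMMBBMBBMMBBMMBBMBBMMBBM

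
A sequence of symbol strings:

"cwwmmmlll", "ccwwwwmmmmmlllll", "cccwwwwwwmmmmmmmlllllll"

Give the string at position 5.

cccccwwwwwwwwwwmmmmmmmmmmmlllllllllll

Each string has the form c^{n-1} w^{2n-2} m^{2n-1} l^{2n-1}, where the shown terms are n = 2, 3, 4.
For term 5, n = 6, so the run lengths are 5, 10, 11, 11.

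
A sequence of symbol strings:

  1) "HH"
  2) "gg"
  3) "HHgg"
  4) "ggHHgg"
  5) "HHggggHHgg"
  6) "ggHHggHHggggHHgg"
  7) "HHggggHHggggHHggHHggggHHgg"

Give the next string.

Each term (from the third on) is the two preceding terms concatenated in order: term 3 = HH·gg = HHgg.
Continuing: ggHHggHHggggHHgg · HHggggHHggggHHggHHggggHHgg gives term 8.

ggHHggHHggggHHggHHggggHHggggHHggHHggggHHgg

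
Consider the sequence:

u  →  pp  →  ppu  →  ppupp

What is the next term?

ppuppppu

From term 3 onward, concatenate the last term with the second-to-last: pp·u = ppu, ppu·pp = ppupp, …
The next term joins ppupp and ppu.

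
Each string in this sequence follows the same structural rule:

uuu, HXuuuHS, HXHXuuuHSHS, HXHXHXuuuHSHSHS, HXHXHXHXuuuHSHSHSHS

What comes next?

HXHXHXHXHXuuuHSHSHSHSHS

Each term wraps the previous one in HX on the left and HS on the right.
One more step from HXHXHXHXuuuHSHSHSHS gives the answer.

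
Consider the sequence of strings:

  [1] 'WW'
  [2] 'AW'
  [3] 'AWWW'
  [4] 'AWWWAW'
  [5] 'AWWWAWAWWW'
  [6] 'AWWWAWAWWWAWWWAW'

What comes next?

This is a Fibonacci-style word recurrence s(k) = s(k−1)·s(k−2): e.g. AW·WW = AWWW.
Continuing: AWWWAWAWWWAWWWAW · AWWWAWAWWW gives term 7.

AWWWAWAWWWAWWWAWAWWWAWAWWW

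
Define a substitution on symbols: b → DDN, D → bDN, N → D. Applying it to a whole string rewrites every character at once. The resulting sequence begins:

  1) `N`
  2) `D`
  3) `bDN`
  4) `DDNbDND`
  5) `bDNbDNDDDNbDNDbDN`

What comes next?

φ(bDNbDNDDDNbDNDbDN) expands symbol-by-symbol to DDN bDN D DDN bDN D bDN bDN bDN D DDN bDN D bDN DDN bDN D; joining the 17 pieces gives the next term.

DDNbDNDDDNbDNDbDNbDNbDNDDDNbDNDbDNDDNbDND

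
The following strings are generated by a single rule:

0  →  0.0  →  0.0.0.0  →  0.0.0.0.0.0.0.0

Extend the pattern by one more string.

s(k+1) = s(k)·.·s(k) — each term doubles the last with '.' between the halves.
So the next term is two copies of 0.0.0.0.0.0.0.0 with '.' between the halves.

0.0.0.0.0.0.0.0.0.0.0.0.0.0.0.0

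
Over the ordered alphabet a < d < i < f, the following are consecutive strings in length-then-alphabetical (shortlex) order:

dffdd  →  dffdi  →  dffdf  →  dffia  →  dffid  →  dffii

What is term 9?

dfffd

Stepping forward 3 times from dffii: dffii → dffif → dfffa, then the target.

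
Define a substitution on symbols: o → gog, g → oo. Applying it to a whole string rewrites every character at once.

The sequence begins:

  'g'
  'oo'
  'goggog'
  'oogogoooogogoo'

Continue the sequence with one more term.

φ(oogogoooogogoo) expands symbol-by-symbol to gog gog oo gog oo gog gog gog gog oo gog oo gog gog; joining the 14 pieces gives the next term.

goggogoogogoogoggoggoggogoogogoogoggog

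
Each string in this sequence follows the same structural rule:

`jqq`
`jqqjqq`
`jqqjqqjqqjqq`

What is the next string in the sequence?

jqqjqqjqqjqqjqqjqqjqqjqq

Every step duplicates the string.
So the next term is two copies of jqqjqqjqqjqq.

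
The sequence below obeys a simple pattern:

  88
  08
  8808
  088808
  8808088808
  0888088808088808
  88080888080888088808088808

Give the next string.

Each term (from the third on) is the two preceding terms concatenated in order: term 3 = 88·08 = 8808.
So term 8 is 0888088808088808·88080888080888088808088808.

088808880808880888080888080888088808088808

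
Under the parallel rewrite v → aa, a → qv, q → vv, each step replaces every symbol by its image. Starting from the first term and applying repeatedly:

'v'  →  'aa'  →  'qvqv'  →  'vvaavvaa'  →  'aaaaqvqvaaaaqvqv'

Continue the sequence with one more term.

qvqvqvqvvvaavvaaqvqvqvqvvvaavvaa

Replace each of the 16 characters of aaaaqvqvaaaaqvqv in place — qv qv qv qv vv aa vv aa qv qv qv qv vv aa vv aa — and concatenate.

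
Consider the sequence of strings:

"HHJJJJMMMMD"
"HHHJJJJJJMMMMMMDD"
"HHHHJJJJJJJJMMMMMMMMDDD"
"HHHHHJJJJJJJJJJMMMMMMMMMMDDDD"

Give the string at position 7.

HHHHHHHHJJJJJJJJJJJJJJJJMMMMMMMMMMMMMMMMDDDDDDD

Term n consists of n H's, followed by 2n J's, followed by 2n M's, followed by n-1 D's, where the shown terms are n = 2, 3, 4, 5.
At n = 8 the blocks have lengths 8, 16, 16, 7.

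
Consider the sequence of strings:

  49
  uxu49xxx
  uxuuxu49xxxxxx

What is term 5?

uxuuxuuxuuxu49xxxxxxxxxxxx

s(k+1) = uxu·s(k)·xxx, so each term gains uxu as a prefix and xxx as a suffix.
From uxuuxu49xxxxxx, 2 further steps: uxuuxu49xxxxxx → uxuuxuuxu49xxxxxxxxx → (answer).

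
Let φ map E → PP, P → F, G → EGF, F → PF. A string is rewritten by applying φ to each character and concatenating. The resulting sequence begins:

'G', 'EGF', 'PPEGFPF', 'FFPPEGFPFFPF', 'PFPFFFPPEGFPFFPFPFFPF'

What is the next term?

FPFFPFPFPFFFPPEGFPFFPFPFFPFFPFPFFPF

Replace each of the 21 characters of PFPFFFPPEGFPFFPFPFFPF in place — F PF F PF PF PF F F PP EGF PF F PF PF F PF F PF PF F PF — and concatenate.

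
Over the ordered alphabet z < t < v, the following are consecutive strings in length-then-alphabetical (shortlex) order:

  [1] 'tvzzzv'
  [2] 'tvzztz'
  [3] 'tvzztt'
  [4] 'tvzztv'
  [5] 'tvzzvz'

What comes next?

tvzzvt

The successor of tvzzvz increments the rightmost position that isn't already v and resets every position after it to z.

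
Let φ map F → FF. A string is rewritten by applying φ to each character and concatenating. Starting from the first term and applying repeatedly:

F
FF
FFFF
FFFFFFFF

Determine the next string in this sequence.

Expanding FFFFFFFF: F→FF, F→FF, F→FF, F→FF, F→FF, F→FF, F→FF, F→FF. Concatenated: FF FF FF FF FF FF FF FF.

FFFFFFFFFFFFFFFF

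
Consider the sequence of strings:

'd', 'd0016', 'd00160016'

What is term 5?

The strings grow by a fixed suffix 0016 each time.
From d00160016, 2 further steps: d00160016 → d001600160016 → (answer).

d0016001600160016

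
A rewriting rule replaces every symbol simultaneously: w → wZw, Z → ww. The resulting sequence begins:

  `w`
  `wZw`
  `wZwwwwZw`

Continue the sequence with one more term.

Expanding wZwwwwZw: w→wZw, Z→ww, w→wZw, w→wZw, w→wZw, w→wZw, Z→ww, w→wZw. Concatenated: wZw ww wZw wZw wZw wZw ww wZw.

wZwwwwZwwZwwZwwZwwwwZw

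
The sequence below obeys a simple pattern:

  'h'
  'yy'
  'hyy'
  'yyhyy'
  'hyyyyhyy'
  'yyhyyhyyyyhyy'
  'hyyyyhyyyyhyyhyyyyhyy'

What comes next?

From term 3 onward, concatenate the second-to-last term with the last: h·yy = hyy, yy·hyy = yyhyy, …
Continuing: yyhyyhyyyyhyy · hyyyyhyyyyhyyhyyyyhyy gives term 8.

yyhyyhyyyyhyyhyyyyhyyyyhyyhyyyyhyy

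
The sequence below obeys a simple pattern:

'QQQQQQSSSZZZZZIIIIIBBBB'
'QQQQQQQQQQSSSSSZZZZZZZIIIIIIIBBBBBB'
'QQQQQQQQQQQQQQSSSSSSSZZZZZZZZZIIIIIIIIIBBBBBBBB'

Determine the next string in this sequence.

Term n consists of 4n+2 Q's, followed by 2n+1 S's, followed by 2n+3 Z's, followed by 2n+3 I's, followed by 2n+2 B's (n = 1, 2, …).
At n = 4 the blocks have lengths 18, 9, 11, 11, 10.

QQQQQQQQQQQQQQQQQQSSSSSSSSSZZZZZZZZZZZIIIIIIIIIIIBBBBBBBBBB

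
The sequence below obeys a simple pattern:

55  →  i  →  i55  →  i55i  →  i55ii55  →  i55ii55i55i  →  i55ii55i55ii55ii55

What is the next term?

This is a Fibonacci-style word recurrence s(k) = s(k−1)·s(k−2): e.g. i·55 = i55.
Continuing: i55ii55i55ii55ii55 · i55ii55i55i gives term 8.

i55ii55i55ii55ii55i55ii55i55i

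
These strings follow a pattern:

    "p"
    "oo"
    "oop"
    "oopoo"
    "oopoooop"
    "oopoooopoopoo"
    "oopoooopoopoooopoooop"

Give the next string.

From term 3 onward, concatenate the last term with the second-to-last: oo·p = oop, oop·oo = oopoo, …
The next term joins oopoooopoopoooopoooop and oopoooopoopoo.

oopoooopoopoooopoooopoopoooopoopoo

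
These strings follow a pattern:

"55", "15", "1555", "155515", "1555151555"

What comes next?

1555151555155515

This is a Fibonacci-style word recurrence s(k) = s(k−1)·s(k−2): e.g. 15·55 = 1555.
Continuing: 1555151555 · 155515 gives term 6.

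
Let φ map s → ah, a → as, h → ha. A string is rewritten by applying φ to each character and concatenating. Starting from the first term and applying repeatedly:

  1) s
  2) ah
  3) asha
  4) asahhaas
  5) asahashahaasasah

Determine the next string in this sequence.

Replace each of the 16 characters of asahashahaasasah in place — as ah as ha as ah ha as ha as as ah as ah as ha — and concatenate.

asahashaasahhaashaasasahasahasha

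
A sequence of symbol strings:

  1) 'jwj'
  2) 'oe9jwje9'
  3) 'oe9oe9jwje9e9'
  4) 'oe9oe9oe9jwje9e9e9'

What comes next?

Each term wraps the previous one in oe9 on the left and e9 on the right.
One more step from oe9oe9oe9jwje9e9e9 gives the answer.

oe9oe9oe9oe9jwje9e9e9e9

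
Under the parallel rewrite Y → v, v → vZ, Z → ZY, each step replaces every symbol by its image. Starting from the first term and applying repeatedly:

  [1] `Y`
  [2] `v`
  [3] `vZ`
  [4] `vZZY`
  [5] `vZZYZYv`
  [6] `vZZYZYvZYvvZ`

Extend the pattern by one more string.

vZZYZYvZYvvZZYvvZvZZY

Expanding vZZYZYvZYvvZ: v→vZ, Z→ZY, Z→ZY, Y→v, Z→ZY, Y→v, v→vZ, Z→ZY, Y→v, v→vZ, v→vZ, Z→ZY. Concatenated: vZ ZY ZY v ZY v vZ ZY v vZ vZ ZY.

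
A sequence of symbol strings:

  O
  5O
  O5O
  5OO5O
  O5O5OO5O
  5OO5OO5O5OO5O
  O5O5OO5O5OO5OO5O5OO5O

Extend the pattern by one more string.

Each term (from the third on) is the two preceding terms concatenated in order: term 3 = O·5O = O5O.
The next term joins 5OO5OO5O5OO5O and O5O5OO5O5OO5OO5O5OO5O.

5OO5OO5O5OO5OO5O5OO5O5OO5OO5O5OO5O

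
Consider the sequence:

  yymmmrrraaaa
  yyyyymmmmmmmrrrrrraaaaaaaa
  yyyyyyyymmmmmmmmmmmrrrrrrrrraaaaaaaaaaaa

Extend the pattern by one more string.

The n-th term is 3n-1 y's then 4n-1 m's then 3n r's then 4n a's (n = 1, 2, …).
At n = 4 the blocks have lengths 11, 15, 12, 16.

yyyyyyyyyyymmmmmmmmmmmmmmmrrrrrrrrrrrraaaaaaaaaaaaaaaa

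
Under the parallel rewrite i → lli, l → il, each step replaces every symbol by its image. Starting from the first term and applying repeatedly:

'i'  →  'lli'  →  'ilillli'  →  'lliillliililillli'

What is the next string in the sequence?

Rewriting the 17 symbols of lliillliililillli one by one yields il il lli lli il il il lli lli il lli il lli il il il lli; concatenated:

ililllilliilililllilliillliillliililillli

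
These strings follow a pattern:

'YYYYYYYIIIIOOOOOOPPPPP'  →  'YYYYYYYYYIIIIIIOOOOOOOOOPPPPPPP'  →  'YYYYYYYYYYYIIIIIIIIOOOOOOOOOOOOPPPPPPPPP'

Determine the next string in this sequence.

YYYYYYYYYYYYYIIIIIIIIIIOOOOOOOOOOOOOOOPPPPPPPPPPP

Reading off run lengths: Y runs 7, 9, 11; I runs 4, 6, 8; O runs 6, 9, 12; P runs 5, 7, 9 — each is linear in n, where the shown terms are n = 2, 3, 4.
For the next term, n = 5, so the run lengths are 13, 10, 15, 11.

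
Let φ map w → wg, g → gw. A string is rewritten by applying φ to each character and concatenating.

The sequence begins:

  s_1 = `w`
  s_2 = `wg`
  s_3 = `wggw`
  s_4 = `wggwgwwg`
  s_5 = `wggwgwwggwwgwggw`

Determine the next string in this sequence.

Replace each of the 16 characters of wggwgwwggwwgwggw in place — wg gw gw wg gw wg wg gw gw wg wg gw wg gw gw wg — and concatenate.

wggwgwwggwwgwggwgwwgwggwwggwgwwg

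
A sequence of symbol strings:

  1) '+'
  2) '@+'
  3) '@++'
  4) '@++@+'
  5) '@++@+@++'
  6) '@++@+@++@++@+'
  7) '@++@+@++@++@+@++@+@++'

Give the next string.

@++@+@++@++@+@++@+@++@++@+@++@++@+

This is a Fibonacci-style word recurrence s(k) = s(k−1)·s(k−2): e.g. @+·+ = @++.
Continuing: @++@+@++@++@+@++@+@++ · @++@+@++@++@+ gives term 8.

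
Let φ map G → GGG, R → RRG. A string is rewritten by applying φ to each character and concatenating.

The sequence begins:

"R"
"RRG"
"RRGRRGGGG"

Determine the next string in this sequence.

RRGRRGGGGRRGRRGGGGGGGGGGGGG

Rewriting each symbol of RRGRRGGGG: R→RRG, R→RRG, G→GGG, R→RRG, R→RRG, G→GGG, G→GGG, G→GGG, G→GGG, which concatenates to RRG RRG GGG RRG RRG GGG GGG GGG GGG.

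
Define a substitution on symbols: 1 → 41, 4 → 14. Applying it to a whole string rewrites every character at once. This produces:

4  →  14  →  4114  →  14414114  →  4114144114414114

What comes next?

14414114411414414114144114414114

Applying the rule to each of the 16 symbols of 4114144114414114 gives the pieces 14 41 41 14 41 14 14 41 41 14 14 41 14 41 41 14, which concatenate to the answer.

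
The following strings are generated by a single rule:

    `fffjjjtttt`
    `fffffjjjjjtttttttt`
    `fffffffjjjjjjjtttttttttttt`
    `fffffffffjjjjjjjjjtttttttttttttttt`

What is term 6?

fffffffffffffjjjjjjjjjjjjjtttttttttttttttttttttttt

The n-th term is 2n+1 f's then 2n+1 j's then 4n t's (n = 1, 2, …).
Setting n = 6 gives 13, 13, 24 characters in each block.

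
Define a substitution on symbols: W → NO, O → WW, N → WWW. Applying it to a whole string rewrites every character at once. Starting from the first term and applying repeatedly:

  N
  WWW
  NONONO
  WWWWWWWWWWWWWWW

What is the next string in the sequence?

NONONONONONONONONONONONONONONO

Applying the rule to each of the 15 symbols of WWWWWWWWWWWWWWW gives the pieces NO NO NO NO NO NO NO NO NO NO NO NO NO NO NO, which concatenate to the answer.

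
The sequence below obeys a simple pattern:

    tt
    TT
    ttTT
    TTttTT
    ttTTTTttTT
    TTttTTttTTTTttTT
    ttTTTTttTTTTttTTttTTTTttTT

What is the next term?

TTttTTttTTTTttTTttTTTTttTTTTttTTttTTTTttTT

Each term (from the third on) is the two preceding terms concatenated in order: term 3 = tt·TT = ttTT.
The next term joins TTttTTttTTTTttTT and ttTTTTttTTTTttTTttTTTTttTT.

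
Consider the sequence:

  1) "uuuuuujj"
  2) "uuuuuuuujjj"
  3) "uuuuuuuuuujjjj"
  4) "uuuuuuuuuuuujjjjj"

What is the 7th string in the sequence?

uuuuuuuuuuuuuuuuuujjjjjjjj

Term n consists of 2n+2 u's, followed by n j's, where the shown terms are n = 2, 3, 4, 5.
For term 7, n = 8, so the run lengths are 18, 8.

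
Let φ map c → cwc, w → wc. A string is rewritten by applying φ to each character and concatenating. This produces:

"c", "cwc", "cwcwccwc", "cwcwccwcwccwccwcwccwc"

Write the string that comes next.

Rewriting the 21 symbols of cwcwccwcwccwccwcwccwc one by one yields cwc wc cwc wc cwc cwc wc cwc wc cwc cwc wc cwc cwc wc cwc wc cwc cwc wc cwc; concatenated:

cwcwccwcwccwccwcwccwcwccwccwcwccwccwcwccwcwccwccwcwccwc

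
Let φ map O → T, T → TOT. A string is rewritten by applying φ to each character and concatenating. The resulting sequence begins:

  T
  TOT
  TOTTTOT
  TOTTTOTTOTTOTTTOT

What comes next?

φ(TOTTTOTTOTTOTTTOT) expands symbol-by-symbol to TOT T TOT TOT TOT T TOT TOT T TOT TOT T TOT TOT TOT T TOT; joining the 17 pieces gives the next term.

TOTTTOTTOTTOTTTOTTOTTTOTTOTTTOTTOTTOTTTOT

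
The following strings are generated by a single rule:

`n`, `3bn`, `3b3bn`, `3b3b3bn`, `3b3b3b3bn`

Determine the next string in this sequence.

The strings grow by a fixed prefix 3b each time.
So the next term is 3b·3b3b3b3bn.

3b3b3b3b3bn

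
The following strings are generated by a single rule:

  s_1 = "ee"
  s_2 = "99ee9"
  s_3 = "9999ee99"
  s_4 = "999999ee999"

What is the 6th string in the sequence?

9999999999ee99999

s(k+1) = 99·s(k)·9, so each term gains 99 as a prefix and 9 as a suffix.
From 999999ee999, 2 further steps: 999999ee999 → 99999999ee9999 → (answer).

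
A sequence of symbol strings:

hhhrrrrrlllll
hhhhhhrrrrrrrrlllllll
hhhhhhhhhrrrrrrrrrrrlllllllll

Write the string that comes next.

hhhhhhhhhhhhrrrrrrrrrrrrrrlllllllllll

Term n consists of 3n h's, followed by 3n+2 r's, followed by 2n+3 l's (n = 1, 2, …).
At n = 4 the blocks have lengths 12, 14, 11.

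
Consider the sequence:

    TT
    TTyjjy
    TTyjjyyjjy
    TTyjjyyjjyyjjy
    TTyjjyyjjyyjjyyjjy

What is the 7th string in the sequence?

TTyjjyyjjyyjjyyjjyyjjyyjjy

Each term is the previous one with yjjy appended.
From TTyjjyyjjyyjjyyjjy, 2 further steps: TTyjjyyjjyyjjyyjjy → TTyjjyyjjyyjjyyjjyyjjy → (answer).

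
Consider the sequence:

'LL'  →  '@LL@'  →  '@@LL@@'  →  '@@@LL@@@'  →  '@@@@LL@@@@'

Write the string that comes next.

@@@@@LL@@@@@

Each term wraps the previous one in @ on the left and @ on the right.
One more step from @@@@LL@@@@ gives the answer.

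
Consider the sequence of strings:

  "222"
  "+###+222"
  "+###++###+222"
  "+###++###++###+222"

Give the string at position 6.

+###++###++###++###++###+222

Every step adds +###+ at the front: s(k+1) = +###+·s(k).
From +###++###++###+222, 2 further steps: +###++###++###+222 → +###++###++###++###+222 → (answer).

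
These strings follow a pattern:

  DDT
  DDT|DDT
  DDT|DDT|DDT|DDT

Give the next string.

Each string is two copies of the previous one joined by '|'.
So the next term is two copies of DDT|DDT|DDT|DDT with '|' between the halves.

DDT|DDT|DDT|DDT|DDT|DDT|DDT|DDT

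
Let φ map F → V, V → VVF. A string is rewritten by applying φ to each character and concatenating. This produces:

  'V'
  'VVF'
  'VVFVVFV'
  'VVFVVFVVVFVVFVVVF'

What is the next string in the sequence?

Applying the rule to each of the 17 symbols of VVFVVFVVVFVVFVVVF gives the pieces VVF VVF V VVF VVF V VVF VVF VVF V VVF VVF V VVF VVF VVF V, which concatenate to the answer.

VVFVVFVVVFVVFVVVFVVFVVFVVVFVVFVVVFVVFVVFV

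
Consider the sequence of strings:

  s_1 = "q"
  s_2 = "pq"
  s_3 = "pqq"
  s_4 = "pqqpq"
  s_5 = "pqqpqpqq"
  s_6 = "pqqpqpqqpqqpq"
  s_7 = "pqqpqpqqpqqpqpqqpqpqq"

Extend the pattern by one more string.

From term 3 onward, concatenate the last term with the second-to-last: pq·q = pqq, pqq·pq = pqqpq, …
Continuing: pqqpqpqqpqqpqpqqpqpqq · pqqpqpqqpqqpq gives term 8.

pqqpqpqqpqqpqpqqpqpqqpqqpqpqqpqqpq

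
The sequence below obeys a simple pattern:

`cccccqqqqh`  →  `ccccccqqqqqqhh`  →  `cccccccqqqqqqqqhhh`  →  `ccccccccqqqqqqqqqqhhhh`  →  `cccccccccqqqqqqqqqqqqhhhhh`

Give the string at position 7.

cccccccccccqqqqqqqqqqqqqqqqhhhhhhh

Term n consists of n+3 c's, followed by 2n q's, followed by n-1 h's, where the shown terms are n = 2, 3, 4, 5, 6.
For term 7, n = 8, so the run lengths are 11, 16, 7.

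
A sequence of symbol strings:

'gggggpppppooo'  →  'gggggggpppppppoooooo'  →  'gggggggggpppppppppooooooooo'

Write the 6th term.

gggggggggggggggpppppppppppppppoooooooooooooooooo

Each string has the form g^{2n+3} p^{2n+3} o^{3n} (n = 1, 2, …).
For term 6, n = 6, so the run lengths are 15, 15, 18.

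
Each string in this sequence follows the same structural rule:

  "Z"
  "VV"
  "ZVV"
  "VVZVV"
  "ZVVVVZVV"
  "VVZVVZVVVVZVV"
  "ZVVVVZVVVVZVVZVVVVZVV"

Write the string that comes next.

This is a Fibonacci-style word recurrence s(k) = s(k−2)·s(k−1): e.g. Z·VV = ZVV.
So term 8 is VVZVVZVVVVZVV·ZVVVVZVVVVZVVZVVVVZVV.

VVZVVZVVVVZVVZVVVVZVVVVZVVZVVVVZVV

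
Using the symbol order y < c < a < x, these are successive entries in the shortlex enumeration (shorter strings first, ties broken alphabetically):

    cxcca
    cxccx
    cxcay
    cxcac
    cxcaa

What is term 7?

cxcxy

Continuing the enumeration 2 steps past cxcaa: cxcaa → cxcax → (answer).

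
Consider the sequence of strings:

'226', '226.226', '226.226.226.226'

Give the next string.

226.226.226.226.226.226.226.226

Every step duplicates the string with '.' between the halves.
One more doubling of 226.226.226.226 gives the answer.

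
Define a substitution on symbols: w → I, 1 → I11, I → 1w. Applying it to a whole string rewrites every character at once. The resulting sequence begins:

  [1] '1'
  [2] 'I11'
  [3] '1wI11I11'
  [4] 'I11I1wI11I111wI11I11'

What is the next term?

φ(I11I1wI11I111wI11I11) expands symbol-by-symbol to 1w I11 I11 1w I11 I 1w I11 I11 1w I11 I11 I11 I 1w I11 I11 1w I11 I11; joining the 20 pieces gives the next term.

1wI11I111wI11I1wI11I111wI11I11I11I1wI11I111wI11I11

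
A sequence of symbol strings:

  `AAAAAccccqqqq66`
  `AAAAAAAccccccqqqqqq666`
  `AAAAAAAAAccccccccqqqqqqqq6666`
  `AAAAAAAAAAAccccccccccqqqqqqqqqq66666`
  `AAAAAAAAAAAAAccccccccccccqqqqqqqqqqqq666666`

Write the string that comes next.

AAAAAAAAAAAAAAAccccccccccccccqqqqqqqqqqqqqq6666666

Each string has the form A^{2n+1} c^{2n} q^{2n} 6^{n}, where the shown terms are n = 2, 3, 4, 5, 6.
For the next term, n = 7, so the run lengths are 15, 14, 14, 7.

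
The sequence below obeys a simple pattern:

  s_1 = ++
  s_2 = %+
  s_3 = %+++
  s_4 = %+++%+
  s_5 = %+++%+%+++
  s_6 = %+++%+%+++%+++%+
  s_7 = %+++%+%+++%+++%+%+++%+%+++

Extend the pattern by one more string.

This is a Fibonacci-style word recurrence s(k) = s(k−1)·s(k−2): e.g. %+·++ = %+++.
So term 8 is %+++%+%+++%+++%+%+++%+%+++·%+++%+%+++%+++%+.

%+++%+%+++%+++%+%+++%+%+++%+++%+%+++%+++%+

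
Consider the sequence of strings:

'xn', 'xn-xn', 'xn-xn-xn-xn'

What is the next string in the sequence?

xn-xn-xn-xn-xn-xn-xn-xn

s(k+1) = s(k)·-·s(k) — each term doubles the last with '-' between the halves.
One more doubling of xn-xn-xn-xn gives the answer.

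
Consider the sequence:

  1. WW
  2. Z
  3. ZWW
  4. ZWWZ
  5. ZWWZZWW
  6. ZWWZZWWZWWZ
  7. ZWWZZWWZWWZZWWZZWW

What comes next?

ZWWZZWWZWWZZWWZZWWZWWZZWWZWWZ

This is a Fibonacci-style word recurrence s(k) = s(k−1)·s(k−2): e.g. Z·WW = ZWW.
Continuing: ZWWZZWWZWWZZWWZZWW · ZWWZZWWZWWZ gives term 8.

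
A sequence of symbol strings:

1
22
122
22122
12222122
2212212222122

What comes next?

This is a Fibonacci-style word recurrence s(k) = s(k−2)·s(k−1): e.g. 1·22 = 122.
So term 7 is 12222122·2212212222122.

122221222212212222122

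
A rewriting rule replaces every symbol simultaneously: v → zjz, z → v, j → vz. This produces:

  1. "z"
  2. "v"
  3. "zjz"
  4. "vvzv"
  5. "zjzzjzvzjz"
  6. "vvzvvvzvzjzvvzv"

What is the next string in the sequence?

zjzzjzvzjzzjzzjzvzjzvvzvzjzzjzvzjz

φ(vvzvvvzvzjzvvzv) expands symbol-by-symbol to zjz zjz v zjz zjz zjz v zjz v vz v zjz zjz v zjz; joining the 15 pieces gives the next term.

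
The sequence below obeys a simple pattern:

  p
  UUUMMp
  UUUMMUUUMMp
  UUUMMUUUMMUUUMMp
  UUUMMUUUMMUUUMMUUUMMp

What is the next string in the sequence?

UUUMMUUUMMUUUMMUUUMMUUUMMp

The strings grow by a fixed prefix UUUMM each time.
So the next term is UUUMM·UUUMMUUUMMUUUMMUUUMMp.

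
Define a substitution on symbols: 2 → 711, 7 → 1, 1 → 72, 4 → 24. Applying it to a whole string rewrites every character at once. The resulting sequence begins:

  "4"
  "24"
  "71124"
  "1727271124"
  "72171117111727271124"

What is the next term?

Rewriting the 20 symbols of 72171117111727271124 one by one yields 1 711 72 1 72 72 72 1 72 72 72 1 711 1 711 1 72 72 711 24; concatenated:

17117217272721727272171117111727271124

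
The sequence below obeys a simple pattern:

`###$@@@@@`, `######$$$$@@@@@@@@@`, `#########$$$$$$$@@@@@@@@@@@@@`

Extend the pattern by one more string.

############$$$$$$$$$$@@@@@@@@@@@@@@@@@

Term n consists of 3n #'s, followed by 3n-2 $'s, followed by 4n+1 @'s (n = 1, 2, …).
Setting n = 4 gives 12, 10, 17 characters in each block.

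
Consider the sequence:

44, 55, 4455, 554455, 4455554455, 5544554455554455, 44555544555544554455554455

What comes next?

Each term (from the third on) is the two preceding terms concatenated in order: term 3 = 44·55 = 4455.
So term 8 is 5544554455554455·44555544555544554455554455.

554455445555445544555544555544554455554455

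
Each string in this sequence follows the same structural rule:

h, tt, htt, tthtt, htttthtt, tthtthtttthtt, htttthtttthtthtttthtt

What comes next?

Each term (from the third on) is the two preceding terms concatenated in order: term 3 = h·tt = htt.
So term 8 is tthtthtttthtt·htttthtttthtthtttthtt.

tthtthtttthtthtttthtttthtthtttthtt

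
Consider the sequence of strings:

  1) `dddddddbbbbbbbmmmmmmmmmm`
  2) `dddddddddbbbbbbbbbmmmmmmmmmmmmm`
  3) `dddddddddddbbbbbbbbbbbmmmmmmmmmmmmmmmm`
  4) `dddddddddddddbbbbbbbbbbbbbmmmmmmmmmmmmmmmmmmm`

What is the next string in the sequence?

dddddddddddddddbbbbbbbbbbbbbbbmmmmmmmmmmmmmmmmmmmmmm

The n-th term is 2n+1 d's then 2n+1 b's then 3n+1 m's, where the shown terms are n = 3, 4, 5, 6.
Setting n = 7 gives 15, 15, 22 characters in each block.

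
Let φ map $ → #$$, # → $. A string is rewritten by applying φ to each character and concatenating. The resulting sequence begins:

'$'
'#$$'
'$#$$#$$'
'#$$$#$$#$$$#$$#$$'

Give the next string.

Replace each of the 17 characters of #$$$#$$#$$$#$$#$$ in place — $ #$$ #$$ #$$ $ #$$ #$$ $ #$$ #$$ #$$ $ #$$ #$$ $ #$$ #$$ — and concatenate.

$#$$#$$#$$$#$$#$$$#$$#$$#$$$#$$#$$$#$$#$$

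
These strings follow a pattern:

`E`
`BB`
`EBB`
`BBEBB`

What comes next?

From term 3 onward, concatenate the second-to-last term with the last: E·BB = EBB, BB·EBB = BBEBB, …
The next term joins EBB and BBEBB.

EBBBBEBB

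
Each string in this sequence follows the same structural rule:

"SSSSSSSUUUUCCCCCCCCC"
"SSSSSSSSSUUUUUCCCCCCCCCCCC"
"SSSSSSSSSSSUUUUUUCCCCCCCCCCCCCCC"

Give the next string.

Each string has the form S^{2n+1} U^{n+1} C^{3n}, where the shown terms are n = 3, 4, 5.
At n = 6 the blocks have lengths 13, 7, 18.

SSSSSSSSSSSSSUUUUUUUCCCCCCCCCCCCCCCCCC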